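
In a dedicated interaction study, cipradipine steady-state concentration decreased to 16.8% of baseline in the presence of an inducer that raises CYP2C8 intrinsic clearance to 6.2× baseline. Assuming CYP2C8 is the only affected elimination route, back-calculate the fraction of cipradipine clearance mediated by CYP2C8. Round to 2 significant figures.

0.95

Write x for the fraction cleared via CYP2C8. The observed steady-state concentration change means clearance rose to 1/0.168 = 5.952 of baseline.
Only the CYP2C8 route changed, so 5.952 = x·6.2 + (1 − x), giving x = 0.95.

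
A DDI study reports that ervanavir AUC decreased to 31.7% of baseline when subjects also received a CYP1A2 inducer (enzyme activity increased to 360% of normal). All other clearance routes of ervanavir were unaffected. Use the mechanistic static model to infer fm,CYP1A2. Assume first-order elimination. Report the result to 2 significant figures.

Let fm be the CYP1A2 fraction. New clearance relative to baseline = fm × 3.6 + (1 − fm).
AUC ratio = 1 / (new CL fraction), so new CL fraction = 1 / 0.317 = 3.155.
fm × 3.6 + 1 − fm = 3.155  ⇒  fm × (3.6 − 1) = 2.155  ⇒  fm = 0.83.

0.83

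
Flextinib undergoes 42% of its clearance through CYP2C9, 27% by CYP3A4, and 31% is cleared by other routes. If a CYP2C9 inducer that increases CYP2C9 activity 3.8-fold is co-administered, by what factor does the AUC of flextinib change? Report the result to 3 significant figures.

0.460

The CYP2C9 pathway (42% of clearance) is boosted to 3.8× activity: 0.42 × 3.8 = 1.596.
CYP3A4 (27%) and the residual 31% are unaffected.
New clearance relative to baseline: 1.596 + 0.27 + 0.31 = 2.176.
AUC is inversely proportional to clearance, so the fold-change is 1 / 2.176 = 0.460.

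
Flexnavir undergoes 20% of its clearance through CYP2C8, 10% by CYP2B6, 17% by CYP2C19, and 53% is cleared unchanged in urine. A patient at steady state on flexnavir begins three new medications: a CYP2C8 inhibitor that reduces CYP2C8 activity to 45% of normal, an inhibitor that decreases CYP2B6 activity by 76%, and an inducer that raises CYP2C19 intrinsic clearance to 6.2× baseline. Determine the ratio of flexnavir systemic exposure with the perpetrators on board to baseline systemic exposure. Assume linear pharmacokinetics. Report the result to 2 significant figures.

0.59

The CYP2C8 pathway (20% of clearance) drops to 0.45× activity: 0.2 × 0.45 = 0.09.
The CYP2B6 pathway (10% of clearance) drops to 0.24× activity: 0.1 × 0.24 = 0.024.
The CYP2C19 pathway (17% of clearance) is boosted to 6.2× activity: 0.17 × 6.2 = 1.054.
The remaining 53% of clearance is unaffected.
Relative clearance = 0.09 + 0.024 + 1.054 + 0.53 = 1.698.
Systemic exposure ∝ 1/CL: fold-change = 1 / 1.698 = 0.59.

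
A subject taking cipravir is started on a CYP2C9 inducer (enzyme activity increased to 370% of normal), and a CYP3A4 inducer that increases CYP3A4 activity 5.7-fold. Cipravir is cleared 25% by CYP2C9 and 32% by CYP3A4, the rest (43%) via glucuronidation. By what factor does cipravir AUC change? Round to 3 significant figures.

0.315

The CYP2C9 pathway (25% of clearance) increases to 3.7× activity: 0.25 × 3.7 = 0.925.
The CYP3A4 pathway (32% of clearance) rises to 5.7× activity: 0.32 × 5.7 = 1.824.
The remaining 43% of clearance is unaffected.
New clearance relative to baseline: 0.925 + 1.824 + 0.43 = 3.179.
Because AUC varies inversely with clearance, the combined effect is 1 / 3.179 = 0.315.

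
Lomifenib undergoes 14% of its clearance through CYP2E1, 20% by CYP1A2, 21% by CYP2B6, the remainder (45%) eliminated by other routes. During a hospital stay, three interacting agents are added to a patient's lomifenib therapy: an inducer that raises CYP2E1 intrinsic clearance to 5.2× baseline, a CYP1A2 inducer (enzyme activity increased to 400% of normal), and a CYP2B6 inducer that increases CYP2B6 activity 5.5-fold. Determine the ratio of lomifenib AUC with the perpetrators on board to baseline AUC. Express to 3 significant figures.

The CYP2E1 pathway (14% of clearance) increases to 5.2× activity: 0.14 × 5.2 = 0.728.
The CYP1A2 pathway (20% of clearance) rises to 4× activity: 0.2 × 4 = 0.8.
The CYP2B6 pathway (21% of clearance) is boosted to 5.5× activity: 0.21 × 5.5 = 1.155.
The remaining 45% of clearance is unaffected.
Relative clearance = 0.728 + 0.8 + 1.155 + 0.45 = 3.133.
Net AUC ratio = 1 / 3.133 = 0.319.

0.319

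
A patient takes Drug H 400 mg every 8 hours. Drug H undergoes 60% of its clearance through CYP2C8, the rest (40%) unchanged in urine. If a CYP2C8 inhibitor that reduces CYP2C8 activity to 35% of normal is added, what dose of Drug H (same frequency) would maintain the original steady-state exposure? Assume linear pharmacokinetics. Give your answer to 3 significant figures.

CYP2C8: 0.6 × 0.35 = 0.21
Other: 0.4 (unchanged)
New clearance relative to baseline: 0.21 + 0.4 = 0.61.
Css,avg = (dose rate)/CL, so holding Css fixed requires dose ∝ CL: 400 × 0.61 = 244 mg.

244 mg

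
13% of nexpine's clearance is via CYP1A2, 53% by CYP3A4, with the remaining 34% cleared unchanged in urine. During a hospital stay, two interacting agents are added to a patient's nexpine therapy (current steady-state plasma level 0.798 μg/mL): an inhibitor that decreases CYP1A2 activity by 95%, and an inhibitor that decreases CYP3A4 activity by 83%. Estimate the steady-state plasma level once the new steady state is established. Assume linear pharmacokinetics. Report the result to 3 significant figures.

1.83 μg/mL

The CYP1A2 pathway (13% of clearance) drops to 0.05× activity: 0.13 × 0.05 = 0.0065.
The CYP3A4 pathway (53% of clearance) drops to 0.17× activity: 0.53 × 0.17 = 0.0901.
Non-CYP routes (34%) are unchanged.
CL_new/CL_old = 0.0065 + 0.0901 + 0.34 = 0.4366.
Steady-state plasma level ∝ 1/CL: new value = 0.798 / 0.4366 = 1.83 μg/mL.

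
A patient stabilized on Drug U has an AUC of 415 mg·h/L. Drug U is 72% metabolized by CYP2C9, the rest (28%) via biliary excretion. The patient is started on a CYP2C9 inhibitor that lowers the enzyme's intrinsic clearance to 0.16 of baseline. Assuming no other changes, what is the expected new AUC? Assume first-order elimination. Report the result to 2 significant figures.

The CYP2C9 pathway (72% of clearance) is reduced to 0.16× activity: 0.72 × 0.16 = 0.1152.
The remaining 28% of clearance is unaffected.
New clearance relative to baseline: 0.1152 + 0.28 = 0.3952.
AUC ∝ 1/CL, so new value = 415 / 0.3952 = 1.1 × 10³ mg·h/L.

1.1 × 10³ mg·h/L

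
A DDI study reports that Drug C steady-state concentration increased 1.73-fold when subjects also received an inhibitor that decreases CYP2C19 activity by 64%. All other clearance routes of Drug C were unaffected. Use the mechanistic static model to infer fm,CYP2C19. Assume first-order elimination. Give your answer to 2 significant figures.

0.66

Write x for the fraction cleared via CYP2C19. The observed steady-state concentration change means clearance fell to 1/1.73 = 0.578 of baseline.
Setting x·0.36 + (1 − x) = 0.578 and solving: x = (0.578 − 1)/(0.36 − 1) = 0.66.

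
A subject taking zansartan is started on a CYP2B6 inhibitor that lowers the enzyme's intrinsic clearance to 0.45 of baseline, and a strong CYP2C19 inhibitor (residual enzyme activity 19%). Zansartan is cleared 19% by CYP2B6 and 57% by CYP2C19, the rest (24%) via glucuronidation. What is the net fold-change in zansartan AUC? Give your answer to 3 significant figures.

2.31

The CYP2B6 pathway (19% of clearance) drops to 0.45× activity: 0.19 × 0.45 = 0.0855.
The CYP2C19 pathway (57% of clearance) drops to 0.19× activity: 0.57 × 0.19 = 0.1083.
The remaining 24% of clearance is unaffected.
Relative clearance = 0.0855 + 0.1083 + 0.24 = 0.4338.
AUC ∝ 1/CL: fold-change = 1 / 0.4338 = 2.31.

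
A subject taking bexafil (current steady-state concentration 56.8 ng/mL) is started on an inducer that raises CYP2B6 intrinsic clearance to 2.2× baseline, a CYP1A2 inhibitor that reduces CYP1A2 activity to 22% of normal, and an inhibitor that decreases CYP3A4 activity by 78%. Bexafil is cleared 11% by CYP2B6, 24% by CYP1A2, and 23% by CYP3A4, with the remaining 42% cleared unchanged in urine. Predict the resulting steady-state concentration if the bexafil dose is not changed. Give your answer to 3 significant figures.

CYP2B6: 0.11 × 2.2 = 0.242
CYP1A2: 0.24 × 0.22 = 0.0528
CYP3A4: 0.23 × 0.22 = 0.0506
Other: 0.42 (unchanged)
CL_new/CL_old = 0.242 + 0.0528 + 0.0506 + 0.42 = 0.7654.
New steady-state concentration = 56.8 / 0.7654 = 74.2 ng/mL (concentration scales inversely with clearance).

74.2 ng/mL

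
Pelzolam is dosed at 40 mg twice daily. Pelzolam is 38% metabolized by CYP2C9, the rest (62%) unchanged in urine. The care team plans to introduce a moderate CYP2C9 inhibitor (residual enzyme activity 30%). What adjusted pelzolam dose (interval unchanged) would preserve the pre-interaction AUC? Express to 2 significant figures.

CYP2C9: 0.38 × 0.3 = 0.114
Other: 0.62 (unchanged)
Relative clearance = 0.114 + 0.62 = 0.734.
Css,avg = (dose rate)/CL, so holding Css fixed requires dose ∝ CL: 40 × 0.734 = 29 mg.

29 mg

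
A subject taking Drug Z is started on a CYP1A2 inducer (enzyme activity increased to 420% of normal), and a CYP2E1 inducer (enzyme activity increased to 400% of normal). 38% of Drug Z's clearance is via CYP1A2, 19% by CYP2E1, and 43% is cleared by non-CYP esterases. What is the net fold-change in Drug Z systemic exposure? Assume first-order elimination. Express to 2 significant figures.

The CYP1A2 pathway (38% of clearance) rises to 4.2× activity: 0.38 × 4.2 = 1.596.
The CYP2E1 pathway (19% of clearance) rises to 4× activity: 0.19 × 4 = 0.76.
The remaining 43% of clearance is unaffected.
Relative clearance = 1.596 + 0.76 + 0.43 = 2.786.
Because systemic exposure varies inversely with clearance, the combined effect is 1 / 2.786 = 0.36.

0.36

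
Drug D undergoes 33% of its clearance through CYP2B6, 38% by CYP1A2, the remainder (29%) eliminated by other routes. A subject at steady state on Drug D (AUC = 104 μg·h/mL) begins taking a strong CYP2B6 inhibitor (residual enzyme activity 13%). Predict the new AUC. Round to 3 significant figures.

146 μg·h/mL

CYP2B6: 0.33 × 0.13 = 0.0429
CYP1A2: 0.38 (unchanged)
Other: 0.29 (unchanged)
Relative clearance = 0.0429 + 0.38 + 0.29 = 0.7129.
With dosing unchanged, AUC scales as 1/CL: 104 / 0.7129 = 146 μg·h/mL.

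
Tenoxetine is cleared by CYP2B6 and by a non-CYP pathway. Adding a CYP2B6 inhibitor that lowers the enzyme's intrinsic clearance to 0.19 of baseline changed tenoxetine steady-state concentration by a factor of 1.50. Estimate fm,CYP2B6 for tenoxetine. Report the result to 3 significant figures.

Write x for the fraction cleared via CYP2B6. The observed steady-state concentration change means clearance fell to 1/1.50 = 0.6667 of baseline.
Setting x·0.19 + (1 − x) = 0.6667 and solving: x = (0.6667 − 1)/(0.19 − 1) = 0.412.

0.412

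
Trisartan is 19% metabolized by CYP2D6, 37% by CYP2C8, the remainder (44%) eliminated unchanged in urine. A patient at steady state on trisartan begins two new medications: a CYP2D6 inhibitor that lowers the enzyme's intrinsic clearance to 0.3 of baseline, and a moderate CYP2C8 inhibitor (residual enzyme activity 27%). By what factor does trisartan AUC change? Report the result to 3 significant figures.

1.68

The CYP2D6 pathway (19% of clearance) drops to 0.3× activity: 0.19 × 0.3 = 0.057.
The CYP2C8 pathway (37% of clearance) falls to 0.27× activity: 0.37 × 0.27 = 0.0999.
The remaining 44% of clearance is unaffected.
New clearance relative to baseline: 0.057 + 0.0999 + 0.44 = 0.5969.
Because AUC varies inversely with clearance, the combined effect is 1 / 0.5969 = 1.68.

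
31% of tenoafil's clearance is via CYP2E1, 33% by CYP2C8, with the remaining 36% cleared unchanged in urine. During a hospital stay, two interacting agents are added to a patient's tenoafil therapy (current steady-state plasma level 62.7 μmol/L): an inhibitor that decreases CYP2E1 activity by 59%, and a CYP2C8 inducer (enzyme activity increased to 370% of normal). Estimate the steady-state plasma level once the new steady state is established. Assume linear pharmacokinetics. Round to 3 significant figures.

36.7 μmol/L

CYP2E1: 0.31 × 0.41 = 0.1271
CYP2C8: 0.33 × 3.7 = 1.221
Other: 0.36 (unchanged)
CL_new/CL_old = 0.1271 + 1.221 + 0.36 = 1.7081.
New steady-state plasma level = 62.7 / 1.7081 = 36.7 μmol/L (concentration scales inversely with clearance).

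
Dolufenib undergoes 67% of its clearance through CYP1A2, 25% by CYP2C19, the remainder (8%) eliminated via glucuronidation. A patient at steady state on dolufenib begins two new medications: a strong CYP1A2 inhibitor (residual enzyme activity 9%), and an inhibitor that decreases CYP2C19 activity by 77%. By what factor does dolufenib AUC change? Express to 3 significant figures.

5.06

The CYP1A2 pathway (67% of clearance) falls to 0.09× activity: 0.67 × 0.09 = 0.0603.
The CYP2C19 pathway (25% of clearance) falls to 0.23× activity: 0.25 × 0.23 = 0.0575.
The remaining 8% of clearance is unaffected.
Relative clearance = 0.0603 + 0.0575 + 0.08 = 0.1978.
AUC ∝ 1/CL: fold-change = 1 / 0.1978 = 5.06.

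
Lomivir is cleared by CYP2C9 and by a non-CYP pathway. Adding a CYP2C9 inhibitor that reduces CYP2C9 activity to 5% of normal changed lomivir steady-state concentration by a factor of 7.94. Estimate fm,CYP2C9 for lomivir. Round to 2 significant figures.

0.92

Let fm be the CYP2C9 fraction. New clearance relative to baseline = fm × 0.05 + (1 − fm).
Steady-state concentration ratio = 1 / (new CL fraction), so new CL fraction = 1 / 7.94 = 0.1259.
fm × 0.05 + 1 − fm = 0.1259  ⇒  fm × (0.05 − 1) = −0.8741  ⇒  fm = 0.92.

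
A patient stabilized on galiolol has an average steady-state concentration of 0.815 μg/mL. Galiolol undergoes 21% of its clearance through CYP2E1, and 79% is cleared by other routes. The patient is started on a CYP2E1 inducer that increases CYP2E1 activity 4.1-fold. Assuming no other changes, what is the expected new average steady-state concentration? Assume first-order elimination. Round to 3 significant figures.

0.494 μg/mL

The CYP2E1 pathway (21% of clearance) increases to 4.1× activity: 0.21 × 4.1 = 0.861.
Non-CYP routes (79%) are unchanged.
CL_new/CL_old = 0.861 + 0.79 = 1.651.
With dosing unchanged, average steady-state concentration scales as 1/CL: 0.815 / 1.651 = 0.494 μg/mL.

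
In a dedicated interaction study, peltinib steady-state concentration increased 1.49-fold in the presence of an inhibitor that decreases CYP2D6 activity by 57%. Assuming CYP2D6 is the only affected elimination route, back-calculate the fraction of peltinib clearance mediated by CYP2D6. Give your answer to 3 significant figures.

CL'/CL = 1 / 1.49 = 0.6711
0.43·fm + (1 − fm) = 0.6711
fm = (0.6711 − 1) / (0.43 − 1) = 0.577

0.577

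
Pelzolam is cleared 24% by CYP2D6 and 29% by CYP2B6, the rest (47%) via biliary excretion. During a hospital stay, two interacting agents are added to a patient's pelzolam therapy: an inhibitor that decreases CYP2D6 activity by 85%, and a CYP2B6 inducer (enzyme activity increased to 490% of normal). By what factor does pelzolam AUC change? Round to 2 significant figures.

CYP2D6: 0.24 × 0.15 = 0.036
CYP2B6: 0.29 × 4.9 = 1.421
Other: 0.47 (unchanged)
Relative clearance = 0.036 + 1.421 + 0.47 = 1.927.
AUC ∝ 1/CL: fold-change = 1 / 1.927 = 0.52.

0.52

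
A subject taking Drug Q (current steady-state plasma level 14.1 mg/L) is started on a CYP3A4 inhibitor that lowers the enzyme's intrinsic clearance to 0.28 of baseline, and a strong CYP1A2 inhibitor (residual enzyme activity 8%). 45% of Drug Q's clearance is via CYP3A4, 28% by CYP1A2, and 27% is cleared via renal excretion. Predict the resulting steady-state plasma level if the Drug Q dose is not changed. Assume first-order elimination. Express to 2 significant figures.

34 mg/L

The CYP3A4 pathway (45% of clearance) falls to 0.28× activity: 0.45 × 0.28 = 0.126.
The CYP1A2 pathway (28% of clearance) drops to 0.08× activity: 0.28 × 0.08 = 0.0224.
Non-CYP routes (27%) are unchanged.
New clearance relative to baseline: 0.126 + 0.0224 + 0.27 = 0.4184.
New steady-state plasma level = 14.1 / 0.4184 = 34 mg/L (concentration scales inversely with clearance).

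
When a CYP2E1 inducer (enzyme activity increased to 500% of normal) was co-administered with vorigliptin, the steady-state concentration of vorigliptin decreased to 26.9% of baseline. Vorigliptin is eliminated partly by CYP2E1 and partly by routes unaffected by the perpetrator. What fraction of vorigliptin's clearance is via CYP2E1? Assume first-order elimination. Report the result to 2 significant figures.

CL'/CL = 1 / 0.269 = 3.717
5·fm + (1 − fm) = 3.717
fm = (3.717 − 1) / (5 − 1) = 0.68

0.68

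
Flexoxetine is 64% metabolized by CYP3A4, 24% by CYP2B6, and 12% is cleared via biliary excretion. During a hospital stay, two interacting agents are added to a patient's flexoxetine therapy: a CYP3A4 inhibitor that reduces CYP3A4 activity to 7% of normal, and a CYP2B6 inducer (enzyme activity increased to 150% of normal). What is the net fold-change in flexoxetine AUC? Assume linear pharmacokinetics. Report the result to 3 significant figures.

The CYP3A4 pathway (64% of clearance) falls to 0.07× activity: 0.64 × 0.07 = 0.0448.
The CYP2B6 pathway (24% of clearance) is boosted to 1.5× activity: 0.24 × 1.5 = 0.36.
Non-CYP routes (12%) are unchanged.
CL_new/CL_old = 0.0448 + 0.36 + 0.12 = 0.5248.
Net AUC ratio = 1 / 0.5248 = 1.91.

1.91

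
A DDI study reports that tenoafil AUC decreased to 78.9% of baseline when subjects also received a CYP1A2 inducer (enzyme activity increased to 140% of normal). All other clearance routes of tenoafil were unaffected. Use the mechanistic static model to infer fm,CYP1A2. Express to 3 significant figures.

0.669

Write x for the fraction cleared via CYP1A2. The observed AUC change means clearance rose to 1/0.789 = 1.267 of baseline.
Only the CYP1A2 route changed, so 1.267 = x·1.4 + (1 − x), giving x = 0.669.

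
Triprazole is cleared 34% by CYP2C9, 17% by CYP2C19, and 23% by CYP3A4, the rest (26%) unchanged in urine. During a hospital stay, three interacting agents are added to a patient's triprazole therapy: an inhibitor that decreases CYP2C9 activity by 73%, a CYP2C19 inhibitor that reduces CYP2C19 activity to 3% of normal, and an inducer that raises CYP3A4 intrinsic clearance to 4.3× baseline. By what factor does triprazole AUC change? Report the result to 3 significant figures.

The CYP2C9 pathway (34% of clearance) drops to 0.27× activity: 0.34 × 0.27 = 0.0918.
The CYP2C19 pathway (17% of clearance) drops to 0.03× activity: 0.17 × 0.03 = 0.0051.
The CYP3A4 pathway (23% of clearance) is boosted to 4.3× activity: 0.23 × 4.3 = 0.989.
The remaining 26% of clearance is unaffected.
New clearance relative to baseline: 0.0918 + 0.0051 + 0.989 + 0.26 = 1.3459.
Because AUC varies inversely with clearance, the combined effect is 1 / 1.3459 = 0.743.

0.743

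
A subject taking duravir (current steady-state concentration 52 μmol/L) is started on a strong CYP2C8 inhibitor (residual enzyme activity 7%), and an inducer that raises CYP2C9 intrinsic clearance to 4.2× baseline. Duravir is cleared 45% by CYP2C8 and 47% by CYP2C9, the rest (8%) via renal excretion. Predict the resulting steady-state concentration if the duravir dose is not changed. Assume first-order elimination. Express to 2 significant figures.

25 μmol/L

The CYP2C8 pathway (45% of clearance) falls to 0.07× activity: 0.45 × 0.07 = 0.0315.
The CYP2C9 pathway (47% of clearance) increases to 4.2× activity: 0.47 × 4.2 = 1.974.
Non-CYP routes (8%) are unchanged.
Relative clearance = 0.0315 + 1.974 + 0.08 = 2.0855.
New steady-state concentration = 52 / 2.0855 = 25 μmol/L (concentration scales inversely with clearance).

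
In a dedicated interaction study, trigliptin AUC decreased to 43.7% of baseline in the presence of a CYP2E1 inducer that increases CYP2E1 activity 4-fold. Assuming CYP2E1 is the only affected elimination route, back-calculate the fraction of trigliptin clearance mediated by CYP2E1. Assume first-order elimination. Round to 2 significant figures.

0.43

CL'/CL = 1 / 0.437 = 2.288
4·fm + (1 − fm) = 2.288
fm = (2.288 − 1) / (4 − 1) = 0.43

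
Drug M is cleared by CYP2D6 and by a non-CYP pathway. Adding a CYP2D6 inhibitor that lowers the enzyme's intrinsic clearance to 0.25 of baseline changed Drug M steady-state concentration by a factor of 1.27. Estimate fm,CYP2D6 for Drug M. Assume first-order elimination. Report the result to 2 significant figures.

Call the CYP2D6 fraction fm. After the interaction, CL_new/CL_old = fm × 0.25 + (1 − fm).
Steady-state concentration ratio = 1 / (new CL fraction), so new CL fraction = 1 / 1.27 = 0.7874.
fm × 0.25 + 1 − fm = 0.7874  ⇒  fm × (0.25 − 1) = −0.2126  ⇒  fm = 0.28.

0.28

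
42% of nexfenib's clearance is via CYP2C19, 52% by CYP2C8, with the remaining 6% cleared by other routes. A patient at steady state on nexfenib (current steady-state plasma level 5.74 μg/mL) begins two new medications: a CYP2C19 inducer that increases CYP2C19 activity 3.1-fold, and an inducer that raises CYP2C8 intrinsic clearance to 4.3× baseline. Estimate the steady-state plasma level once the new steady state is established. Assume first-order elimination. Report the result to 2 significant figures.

The CYP2C19 pathway (42% of clearance) rises to 3.1× activity: 0.42 × 3.1 = 1.302.
The CYP2C8 pathway (52% of clearance) increases to 4.3× activity: 0.52 × 4.3 = 2.236.
The remaining 6% of clearance is unaffected.
Relative clearance = 1.302 + 2.236 + 0.06 = 3.598.
Dividing the baseline by the relative clearance: 5.74 / 3.598 = 1.6 μg/mL.

1.6 μg/mL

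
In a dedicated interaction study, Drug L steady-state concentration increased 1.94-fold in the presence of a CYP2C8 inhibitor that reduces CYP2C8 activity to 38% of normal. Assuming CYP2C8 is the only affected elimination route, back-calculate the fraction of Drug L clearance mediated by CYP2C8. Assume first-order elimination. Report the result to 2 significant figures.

0.78

Let x = fm,CYP2C8. Because steady-state concentration ∝ 1/CL, relative clearance fell to 1/1.94 = 0.5155.
Setting x·0.38 + (1 − x) = 0.5155 and solving: x = (0.5155 − 1)/(0.38 − 1) = 0.78.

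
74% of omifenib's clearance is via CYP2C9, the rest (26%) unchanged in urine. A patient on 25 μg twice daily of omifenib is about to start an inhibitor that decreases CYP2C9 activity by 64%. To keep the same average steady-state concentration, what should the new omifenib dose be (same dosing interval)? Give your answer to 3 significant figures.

The CYP2C9 pathway (74% of clearance) drops to 0.36× activity: 0.74 × 0.36 = 0.2664.
Non-CYP routes (26%) are unchanged.
Relative clearance = 0.2664 + 0.26 = 0.5264.
Exposure is unchanged when dose changes in proportion to clearance. New dose = 25 μg × 0.5264 = 13.2 μg.

13.2 μg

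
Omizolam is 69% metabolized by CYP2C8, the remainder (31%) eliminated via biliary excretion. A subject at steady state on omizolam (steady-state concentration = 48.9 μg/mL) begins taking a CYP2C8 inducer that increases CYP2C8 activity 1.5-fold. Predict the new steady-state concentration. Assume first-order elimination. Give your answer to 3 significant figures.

36.4 μg/mL

The CYP2C8 pathway (69% of clearance) rises to 1.5× activity: 0.69 × 1.5 = 1.035.
The remaining 31% of clearance is unaffected.
Relative clearance = 1.035 + 0.31 = 1.345.
Steady-state concentration ∝ 1/CL, so new value = 48.9 / 1.345 = 36.4 μg/mL.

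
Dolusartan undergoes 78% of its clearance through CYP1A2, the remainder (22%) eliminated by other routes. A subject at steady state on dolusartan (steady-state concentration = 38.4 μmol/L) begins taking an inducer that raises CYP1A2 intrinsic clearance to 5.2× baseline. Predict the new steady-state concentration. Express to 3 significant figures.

8.98 μmol/L

CYP1A2: 0.78 × 5.2 = 4.056
Other: 0.22 (unchanged)
New clearance relative to baseline: 4.056 + 0.22 = 4.276.
New steady-state concentration = baseline ÷ relative clearance = 38.4 / 4.276 = 8.98 μmol/L.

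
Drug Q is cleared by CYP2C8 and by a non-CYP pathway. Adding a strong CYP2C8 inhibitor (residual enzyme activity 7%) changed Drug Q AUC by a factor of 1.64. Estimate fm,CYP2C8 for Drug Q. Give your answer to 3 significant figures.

0.420

Write x for the fraction cleared via CYP2C8. The observed AUC change means clearance fell to 1/1.64 = 0.6098 of baseline.
Setting x·0.07 + (1 − x) = 0.6098 and solving: x = (0.6098 − 1)/(0.07 − 1) = 0.420.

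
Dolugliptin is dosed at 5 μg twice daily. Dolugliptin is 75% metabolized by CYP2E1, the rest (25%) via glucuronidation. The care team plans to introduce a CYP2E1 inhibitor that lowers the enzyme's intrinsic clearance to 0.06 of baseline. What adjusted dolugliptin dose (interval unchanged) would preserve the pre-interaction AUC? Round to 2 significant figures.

The CYP2E1 pathway (75% of clearance) drops to 0.06× activity: 0.75 × 0.06 = 0.045.
The remaining 25% of clearance is unaffected.
CL_new/CL_old = 0.045 + 0.25 = 0.295.
Css,avg = (dose rate)/CL, so holding Css fixed requires dose ∝ CL: 5 × 0.295 = 1.5 μg.

1.5 μg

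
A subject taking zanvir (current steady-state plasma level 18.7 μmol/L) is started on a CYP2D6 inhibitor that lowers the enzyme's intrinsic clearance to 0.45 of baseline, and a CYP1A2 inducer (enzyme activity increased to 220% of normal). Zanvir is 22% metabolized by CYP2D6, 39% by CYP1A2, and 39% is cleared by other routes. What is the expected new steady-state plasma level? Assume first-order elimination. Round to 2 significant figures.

14 μmol/L

CYP2D6: 0.22 × 0.45 = 0.099
CYP1A2: 0.39 × 2.2 = 0.858
Other: 0.39 (unchanged)
CL_new/CL_old = 0.099 + 0.858 + 0.39 = 1.347.
New steady-state plasma level = 18.7 / 1.347 = 14 μmol/L (concentration scales inversely with clearance).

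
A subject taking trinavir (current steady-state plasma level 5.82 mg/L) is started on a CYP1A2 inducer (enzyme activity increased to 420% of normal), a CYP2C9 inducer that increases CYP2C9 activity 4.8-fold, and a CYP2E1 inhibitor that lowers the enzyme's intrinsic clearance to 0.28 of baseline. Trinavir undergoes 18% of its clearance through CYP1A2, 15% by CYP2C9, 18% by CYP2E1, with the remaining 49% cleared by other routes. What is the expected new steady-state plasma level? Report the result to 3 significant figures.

2.89 mg/L

The CYP1A2 pathway (18% of clearance) is boosted to 4.2× activity: 0.18 × 4.2 = 0.756.
The CYP2C9 pathway (15% of clearance) increases to 4.8× activity: 0.15 × 4.8 = 0.72.
The CYP2E1 pathway (18% of clearance) is reduced to 0.28× activity: 0.18 × 0.28 = 0.0504.
Non-CYP routes (49%) are unchanged.
New clearance relative to baseline: 0.756 + 0.72 + 0.0504 + 0.49 = 2.0164.
Dividing the baseline by the relative clearance: 5.82 / 2.0164 = 2.89 mg/L.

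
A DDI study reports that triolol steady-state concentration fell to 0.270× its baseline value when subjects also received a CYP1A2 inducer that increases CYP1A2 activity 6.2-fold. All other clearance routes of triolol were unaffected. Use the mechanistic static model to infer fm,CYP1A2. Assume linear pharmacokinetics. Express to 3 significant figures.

Write x for the fraction cleared via CYP1A2. The observed steady-state concentration change means clearance rose to 1/0.270 = 3.704 of baseline.
Only the CYP1A2 route changed, so 3.704 = x·6.2 + (1 − x), giving x = 0.520.

0.520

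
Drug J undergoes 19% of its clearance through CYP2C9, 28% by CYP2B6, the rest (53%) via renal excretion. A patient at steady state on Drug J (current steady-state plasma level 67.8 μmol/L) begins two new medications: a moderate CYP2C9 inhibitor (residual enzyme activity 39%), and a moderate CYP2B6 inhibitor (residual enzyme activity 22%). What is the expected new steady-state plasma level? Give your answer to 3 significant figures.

102 μmol/L

CYP2C9: 0.19 × 0.39 = 0.0741
CYP2B6: 0.28 × 0.22 = 0.0616
Other: 0.53 (unchanged)
New clearance relative to baseline: 0.0741 + 0.0616 + 0.53 = 0.6657.
Dividing the baseline by the relative clearance: 67.8 / 0.6657 = 102 μmol/L.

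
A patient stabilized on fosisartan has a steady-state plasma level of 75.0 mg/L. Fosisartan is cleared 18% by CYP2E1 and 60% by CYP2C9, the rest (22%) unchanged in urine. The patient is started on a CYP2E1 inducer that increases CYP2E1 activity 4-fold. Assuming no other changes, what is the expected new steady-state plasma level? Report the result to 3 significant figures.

48.7 mg/L

The CYP2E1 pathway (18% of clearance) rises to 4× activity: 0.18 × 4 = 0.72.
CYP2C9 (60%) and the residual 22% are unaffected.
New clearance relative to baseline: 0.72 + 0.6 + 0.22 = 1.54.
Steady-state plasma level ∝ 1/CL, so new value = 75.0 / 1.54 = 48.7 mg/L.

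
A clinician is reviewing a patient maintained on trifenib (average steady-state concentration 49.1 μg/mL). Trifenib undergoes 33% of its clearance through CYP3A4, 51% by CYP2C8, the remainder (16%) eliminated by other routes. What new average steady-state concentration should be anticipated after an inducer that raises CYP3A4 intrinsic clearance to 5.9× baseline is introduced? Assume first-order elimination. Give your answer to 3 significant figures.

18.8 μg/mL

The CYP3A4 pathway (33% of clearance) rises to 5.9× activity: 0.33 × 5.9 = 1.947.
CYP2C8 (51%) and the residual 16% are unaffected.
Relative clearance = 1.947 + 0.51 + 0.16 = 2.617.
With dosing unchanged, average steady-state concentration scales as 1/CL: 49.1 / 2.617 = 18.8 μg/mL.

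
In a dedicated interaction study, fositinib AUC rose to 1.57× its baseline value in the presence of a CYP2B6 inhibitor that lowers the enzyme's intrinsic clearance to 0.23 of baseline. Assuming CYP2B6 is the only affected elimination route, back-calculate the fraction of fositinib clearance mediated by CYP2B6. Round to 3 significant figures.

Write x for the fraction cleared via CYP2B6. The observed AUC change means clearance fell to 1/1.57 = 0.6369 of baseline.
Setting x·0.23 + (1 − x) = 0.6369 and solving: x = (0.6369 − 1)/(0.23 − 1) = 0.472.

0.472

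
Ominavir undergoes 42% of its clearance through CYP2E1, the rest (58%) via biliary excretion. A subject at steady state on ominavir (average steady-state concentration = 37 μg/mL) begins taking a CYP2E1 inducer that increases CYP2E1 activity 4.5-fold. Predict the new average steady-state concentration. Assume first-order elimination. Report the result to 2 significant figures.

CYP2E1: 0.42 × 4.5 = 1.89
Other: 0.58 (unchanged)
Relative clearance = 1.89 + 0.58 = 2.47.
Average steady-state concentration ∝ 1/CL, so new value = 37 / 2.47 = 15 μg/mL.

15 μg/mL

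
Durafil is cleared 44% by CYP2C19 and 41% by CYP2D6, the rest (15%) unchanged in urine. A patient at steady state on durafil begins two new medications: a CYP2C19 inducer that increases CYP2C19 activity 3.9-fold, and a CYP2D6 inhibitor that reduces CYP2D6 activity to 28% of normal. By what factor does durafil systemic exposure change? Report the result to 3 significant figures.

0.505

The CYP2C19 pathway (44% of clearance) rises to 3.9× activity: 0.44 × 3.9 = 1.716.
The CYP2D6 pathway (41% of clearance) is reduced to 0.28× activity: 0.41 × 0.28 = 0.1148.
Non-CYP routes (15%) are unchanged.
CL_new/CL_old = 1.716 + 0.1148 + 0.15 = 1.9808.
Systemic exposure ∝ 1/CL: fold-change = 1 / 1.9808 = 0.505.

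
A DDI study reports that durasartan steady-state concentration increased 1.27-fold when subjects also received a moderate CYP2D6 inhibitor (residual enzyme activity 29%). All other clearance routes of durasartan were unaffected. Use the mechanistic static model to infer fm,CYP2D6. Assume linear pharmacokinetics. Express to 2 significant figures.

Let fm be the CYP2D6 fraction. New clearance relative to baseline = fm × 0.29 + (1 − fm).
Steady-state concentration ratio = 1 / (new CL fraction), so new CL fraction = 1 / 1.27 = 0.7874.
fm × 0.29 + 1 − fm = 0.7874  ⇒  fm × (0.29 − 1) = −0.2126  ⇒  fm = 0.30.

0.30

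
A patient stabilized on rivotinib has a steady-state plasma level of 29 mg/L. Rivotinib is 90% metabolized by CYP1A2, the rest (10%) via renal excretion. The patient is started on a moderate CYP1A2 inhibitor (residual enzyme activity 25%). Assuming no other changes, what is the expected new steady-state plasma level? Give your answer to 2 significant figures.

89 mg/L

The CYP1A2 pathway (90% of clearance) is reduced to 0.25× activity: 0.9 × 0.25 = 0.225.
The remaining 10% of clearance is unaffected.
CL_new/CL_old = 0.225 + 0.1 = 0.325.
Steady-state plasma level ∝ 1/CL, so new value = 29 / 0.325 = 89 mg/L.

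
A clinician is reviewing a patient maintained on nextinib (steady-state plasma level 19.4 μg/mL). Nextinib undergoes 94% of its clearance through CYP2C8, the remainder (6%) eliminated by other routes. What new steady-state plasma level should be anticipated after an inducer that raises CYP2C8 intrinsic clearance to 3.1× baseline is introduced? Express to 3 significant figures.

6.52 μg/mL

The CYP2C8 pathway (94% of clearance) rises to 3.1× activity: 0.94 × 3.1 = 2.914.
The remaining 6% of clearance is unaffected.
New clearance relative to baseline: 2.914 + 0.06 = 2.974.
With dosing unchanged, steady-state plasma level scales as 1/CL: 19.4 / 2.974 = 6.52 μg/mL.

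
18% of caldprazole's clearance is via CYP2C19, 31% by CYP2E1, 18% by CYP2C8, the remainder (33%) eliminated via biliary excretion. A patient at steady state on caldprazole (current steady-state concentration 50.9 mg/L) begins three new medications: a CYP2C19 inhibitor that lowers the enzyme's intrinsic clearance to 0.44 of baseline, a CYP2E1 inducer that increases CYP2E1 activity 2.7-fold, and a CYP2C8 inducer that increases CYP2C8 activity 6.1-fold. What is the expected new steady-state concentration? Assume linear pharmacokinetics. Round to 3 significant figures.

The CYP2C19 pathway (18% of clearance) drops to 0.44× activity: 0.18 × 0.44 = 0.0792.
The CYP2E1 pathway (31% of clearance) rises to 2.7× activity: 0.31 × 2.7 = 0.837.
The CYP2C8 pathway (18% of clearance) is boosted to 6.1× activity: 0.18 × 6.1 = 1.098.
The remaining 33% of clearance is unaffected.
Relative clearance = 0.0792 + 0.837 + 1.098 + 0.33 = 2.3442.
New steady-state concentration = 50.9 / 2.3442 = 21.7 mg/L (concentration scales inversely with clearance).

21.7 mg/L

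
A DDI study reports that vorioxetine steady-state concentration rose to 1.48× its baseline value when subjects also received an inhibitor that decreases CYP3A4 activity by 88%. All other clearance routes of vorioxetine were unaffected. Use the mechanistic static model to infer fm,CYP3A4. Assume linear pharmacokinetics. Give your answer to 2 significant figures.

0.37

Let x = fm,CYP3A4. Because steady-state concentration ∝ 1/CL, relative clearance fell to 1/1.48 = 0.6757.
Only the CYP3A4 route changed, so 0.6757 = x·0.12 + (1 − x), giving x = 0.37.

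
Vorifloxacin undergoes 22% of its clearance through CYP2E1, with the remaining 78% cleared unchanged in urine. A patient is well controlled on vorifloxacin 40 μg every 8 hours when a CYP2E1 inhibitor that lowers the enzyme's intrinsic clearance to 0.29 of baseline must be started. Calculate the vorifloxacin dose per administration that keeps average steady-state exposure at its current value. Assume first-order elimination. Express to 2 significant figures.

The CYP2E1 pathway (22% of clearance) drops to 0.29× activity: 0.22 × 0.29 = 0.0638.
The remaining 78% of clearance is unaffected.
Relative clearance = 0.0638 + 0.78 = 0.8438.
To maintain the same steady-state level, dose must scale with clearance: new dose = 40 × 0.8438 = 34 μg.

34 μg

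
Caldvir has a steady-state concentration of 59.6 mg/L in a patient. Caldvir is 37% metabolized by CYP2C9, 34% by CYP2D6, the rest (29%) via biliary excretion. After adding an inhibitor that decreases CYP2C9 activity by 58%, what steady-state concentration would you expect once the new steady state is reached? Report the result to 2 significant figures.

76 mg/L

CYP2C9: 0.37 × 0.42 = 0.1554
CYP2D6: 0.34 (unchanged)
Other: 0.29 (unchanged)
Relative clearance = 0.1554 + 0.34 + 0.29 = 0.7854.
Steady-state concentration ∝ 1/CL, so new value = 59.6 / 0.7854 = 76 mg/L.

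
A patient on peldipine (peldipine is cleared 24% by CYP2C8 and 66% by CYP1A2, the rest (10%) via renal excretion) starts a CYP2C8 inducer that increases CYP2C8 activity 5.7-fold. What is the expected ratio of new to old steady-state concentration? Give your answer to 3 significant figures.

0.470

The CYP2C8 pathway (24% of clearance) rises to 5.7× activity: 0.24 × 5.7 = 1.368.
CYP1A2 (66%) and the residual 10% are unaffected.
New clearance relative to baseline: 1.368 + 0.66 + 0.1 = 2.128.
Since steady-state concentration ∝ 1/CL, the ratio is 1 / 2.128 = 0.470.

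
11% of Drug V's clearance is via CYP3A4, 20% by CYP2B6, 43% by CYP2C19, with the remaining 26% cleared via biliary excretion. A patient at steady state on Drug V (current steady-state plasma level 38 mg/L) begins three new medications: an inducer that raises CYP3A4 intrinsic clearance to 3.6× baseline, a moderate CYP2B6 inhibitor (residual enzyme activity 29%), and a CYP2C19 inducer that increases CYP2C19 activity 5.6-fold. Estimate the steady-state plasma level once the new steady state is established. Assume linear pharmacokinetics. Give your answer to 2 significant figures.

The CYP3A4 pathway (11% of clearance) rises to 3.6× activity: 0.11 × 3.6 = 0.396.
The CYP2B6 pathway (20% of clearance) falls to 0.29× activity: 0.2 × 0.29 = 0.058.
The CYP2C19 pathway (43% of clearance) is boosted to 5.6× activity: 0.43 × 5.6 = 2.408.
The remaining 26% of clearance is unaffected.
New clearance relative to baseline: 0.396 + 0.058 + 2.408 + 0.26 = 3.122.
Steady-state plasma level ∝ 1/CL: new value = 38 / 3.122 = 12 mg/L.

12 mg/L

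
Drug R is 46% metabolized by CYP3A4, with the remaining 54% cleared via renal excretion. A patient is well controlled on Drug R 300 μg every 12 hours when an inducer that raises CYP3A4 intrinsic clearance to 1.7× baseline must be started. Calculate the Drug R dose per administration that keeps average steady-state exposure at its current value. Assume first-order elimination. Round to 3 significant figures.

The CYP3A4 pathway (46% of clearance) increases to 1.7× activity: 0.46 × 1.7 = 0.782.
Non-CYP routes (54%) are unchanged.
Relative clearance = 0.782 + 0.54 = 1.322.
Exposure is unchanged when dose changes in proportion to clearance. New dose = 300 μg × 1.322 = 397 μg.

397 μg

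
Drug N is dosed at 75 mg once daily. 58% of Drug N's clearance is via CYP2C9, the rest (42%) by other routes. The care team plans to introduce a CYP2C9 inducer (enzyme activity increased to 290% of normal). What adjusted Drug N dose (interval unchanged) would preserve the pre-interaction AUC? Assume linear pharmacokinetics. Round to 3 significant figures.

The CYP2C9 pathway (58% of clearance) increases to 2.9× activity: 0.58 × 2.9 = 1.682.
Non-CYP routes (42%) are unchanged.
CL_new/CL_old = 1.682 + 0.42 = 2.102.
Css,avg = (dose rate)/CL, so holding Css fixed requires dose ∝ CL: 75 × 2.102 = 158 mg.

158 mg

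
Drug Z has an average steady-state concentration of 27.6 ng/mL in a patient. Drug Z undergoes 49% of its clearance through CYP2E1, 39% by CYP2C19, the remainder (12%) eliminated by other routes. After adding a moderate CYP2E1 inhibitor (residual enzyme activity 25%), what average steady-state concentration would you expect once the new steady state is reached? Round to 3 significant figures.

CYP2E1: 0.49 × 0.25 = 0.1225
CYP2C19: 0.39 (unchanged)
Other: 0.12 (unchanged)
Relative clearance = 0.1225 + 0.39 + 0.12 = 0.6325.
Average steady-state concentration ∝ 1/CL, so new value = 27.6 / 0.6325 = 43.6 ng/mL.

43.6 ng/mL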